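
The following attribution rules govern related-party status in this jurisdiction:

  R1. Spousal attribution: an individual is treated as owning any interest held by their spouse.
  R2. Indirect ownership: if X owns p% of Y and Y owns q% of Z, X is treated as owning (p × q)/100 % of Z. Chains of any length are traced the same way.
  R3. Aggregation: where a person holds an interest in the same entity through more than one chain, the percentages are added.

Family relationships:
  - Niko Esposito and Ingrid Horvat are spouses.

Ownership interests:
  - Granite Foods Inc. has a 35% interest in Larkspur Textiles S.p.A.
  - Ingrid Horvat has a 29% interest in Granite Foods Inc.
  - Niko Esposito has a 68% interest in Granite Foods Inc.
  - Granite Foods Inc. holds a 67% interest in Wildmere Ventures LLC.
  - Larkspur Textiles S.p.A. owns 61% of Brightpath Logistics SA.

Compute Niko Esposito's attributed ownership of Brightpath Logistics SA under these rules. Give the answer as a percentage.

By spousal attribution (R1), Niko Esposito is treated as also owning Ingrid Horvat's interest in Granite Foods Inc, giving 68% + 29% = 97%.
Chain via Granite Foods Inc. → Larkspur Textiles S.p.A. (R2): 97% × 35% × 61% = 20.7095% of Brightpath Logistics SA.

20.7095%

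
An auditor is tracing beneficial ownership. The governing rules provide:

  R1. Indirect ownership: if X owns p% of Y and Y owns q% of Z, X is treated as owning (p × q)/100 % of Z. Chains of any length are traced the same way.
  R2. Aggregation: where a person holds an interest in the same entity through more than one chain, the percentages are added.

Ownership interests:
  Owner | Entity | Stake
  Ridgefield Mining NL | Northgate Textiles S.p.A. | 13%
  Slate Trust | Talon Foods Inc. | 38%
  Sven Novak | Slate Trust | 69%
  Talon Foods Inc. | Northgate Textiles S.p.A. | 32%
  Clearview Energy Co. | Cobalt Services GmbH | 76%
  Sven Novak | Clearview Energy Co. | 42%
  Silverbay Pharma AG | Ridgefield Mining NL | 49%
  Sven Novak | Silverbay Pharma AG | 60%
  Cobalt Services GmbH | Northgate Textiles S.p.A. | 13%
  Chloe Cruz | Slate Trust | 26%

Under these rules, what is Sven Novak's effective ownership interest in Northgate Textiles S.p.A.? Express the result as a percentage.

16.362%

Chain via Slate Trust → Talon Foods Inc. (R1): 69% × 38% × 32% = 8.3904% of Northgate Textiles S.p.A.
Chain via Clearview Energy Co. → Cobalt Services GmbH (R1): 42% × 76% × 13% = 4.1496% of Northgate Textiles S.p.A.
Chain via Silverbay Pharma AG → Ridgefield Mining NL (R1): 60% × 49% × 13% = 3.822% of Northgate Textiles S.p.A.
Aggregating (R2): 8.3904% + 4.1496% + 3.822% = 16.362%.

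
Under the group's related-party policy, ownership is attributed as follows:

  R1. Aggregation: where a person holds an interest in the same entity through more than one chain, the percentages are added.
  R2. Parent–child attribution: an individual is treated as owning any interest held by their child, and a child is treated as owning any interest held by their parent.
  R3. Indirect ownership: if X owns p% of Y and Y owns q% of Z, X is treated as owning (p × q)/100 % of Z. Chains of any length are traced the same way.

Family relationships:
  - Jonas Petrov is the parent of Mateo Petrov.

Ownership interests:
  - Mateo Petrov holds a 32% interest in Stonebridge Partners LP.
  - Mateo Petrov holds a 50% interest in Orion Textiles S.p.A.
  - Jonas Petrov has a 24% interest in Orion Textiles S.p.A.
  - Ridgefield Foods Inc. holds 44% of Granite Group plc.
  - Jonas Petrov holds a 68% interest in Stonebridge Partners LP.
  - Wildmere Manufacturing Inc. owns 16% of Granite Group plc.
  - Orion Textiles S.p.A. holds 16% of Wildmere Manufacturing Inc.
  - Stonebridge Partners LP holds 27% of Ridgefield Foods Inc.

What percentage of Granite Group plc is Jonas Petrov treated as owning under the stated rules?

By parent–child attribution (R2), Jonas Petrov is treated as also owning Mateo Petrov's interest in Stonebridge Partners LP, giving 68% + 32% = 100%.
By parent–child attribution (R2), Jonas Petrov is treated as also owning Mateo Petrov's interest in Orion Textiles S.p.A, giving 24% + 50% = 74%.
Chain via Stonebridge Partners LP → Ridgefield Foods Inc. (R3): 100% × 27% × 44% = 11.88% of Granite Group plc.
Chain via Orion Textiles S.p.A. → Wildmere Manufacturing Inc. (R3): 74% × 16% × 16% = 1.8944% of Granite Group plc.
Aggregating (R1): 11.88% + 1.8944% = 13.7744%.

13.7744%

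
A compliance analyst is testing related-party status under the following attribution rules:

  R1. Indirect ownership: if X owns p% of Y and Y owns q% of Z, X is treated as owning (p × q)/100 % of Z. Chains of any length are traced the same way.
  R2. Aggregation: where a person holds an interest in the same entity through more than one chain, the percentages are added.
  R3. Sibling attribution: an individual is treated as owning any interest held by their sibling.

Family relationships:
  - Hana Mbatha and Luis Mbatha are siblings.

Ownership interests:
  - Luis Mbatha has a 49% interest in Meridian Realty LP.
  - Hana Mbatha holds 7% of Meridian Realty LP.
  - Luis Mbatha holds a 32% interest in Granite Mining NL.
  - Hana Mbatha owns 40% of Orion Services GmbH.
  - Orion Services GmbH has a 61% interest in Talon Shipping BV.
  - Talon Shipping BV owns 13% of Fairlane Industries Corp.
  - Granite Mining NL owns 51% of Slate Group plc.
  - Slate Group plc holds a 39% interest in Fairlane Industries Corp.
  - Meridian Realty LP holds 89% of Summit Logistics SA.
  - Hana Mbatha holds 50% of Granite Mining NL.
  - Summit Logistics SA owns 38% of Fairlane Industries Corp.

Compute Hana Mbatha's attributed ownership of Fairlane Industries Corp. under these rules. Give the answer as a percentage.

38.421%

By sibling attribution (R3), Hana Mbatha is treated as also owning Luis Mbatha's interest in Granite Mining NL, giving 50% + 32% = 82%.
By sibling attribution (R3), Hana Mbatha is treated as also owning Luis Mbatha's interest in Meridian Realty LP, giving 7% + 49% = 56%.
Chain via Granite Mining NL → Slate Group plc (R1): 82% × 51% × 39% = 16.3098% of Fairlane Industries Corp.
Chain via Meridian Realty LP → Summit Logistics SA (R1): 56% × 89% × 38% = 18.9392% of Fairlane Industries Corp.
Chain via Orion Services GmbH → Talon Shipping BV (R1): 40% × 61% × 13% = 3.172% of Fairlane Industries Corp.
Aggregating (R2): 16.3098% + 18.9392% + 3.172% = 38.421%.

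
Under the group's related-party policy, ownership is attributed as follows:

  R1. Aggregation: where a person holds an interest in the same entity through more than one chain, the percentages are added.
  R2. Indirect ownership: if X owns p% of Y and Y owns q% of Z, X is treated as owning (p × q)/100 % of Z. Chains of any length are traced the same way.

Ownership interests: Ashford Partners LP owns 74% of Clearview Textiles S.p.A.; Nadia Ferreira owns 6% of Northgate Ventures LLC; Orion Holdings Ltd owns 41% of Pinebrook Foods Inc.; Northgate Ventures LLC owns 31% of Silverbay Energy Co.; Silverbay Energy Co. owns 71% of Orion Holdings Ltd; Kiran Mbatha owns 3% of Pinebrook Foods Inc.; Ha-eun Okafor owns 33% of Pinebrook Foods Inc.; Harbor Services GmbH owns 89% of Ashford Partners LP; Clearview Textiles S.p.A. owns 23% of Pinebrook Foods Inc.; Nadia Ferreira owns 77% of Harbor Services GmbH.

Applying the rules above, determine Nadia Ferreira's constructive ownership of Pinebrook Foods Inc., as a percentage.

Chain via Harbor Services GmbH → Ashford Partners LP → Clearview Textiles S.p.A. (R2): 77% × 89% × 74% × 23% = 11.663806% of Pinebrook Foods Inc.
Chain via Northgate Ventures LLC → Silverbay Energy Co. → Orion Holdings Ltd (R2): 6% × 31% × 71% × 41% = 0.541446% of Pinebrook Foods Inc.
Aggregating (R1): 11.663806% + 0.541446% = 12.205252%.

12.205252%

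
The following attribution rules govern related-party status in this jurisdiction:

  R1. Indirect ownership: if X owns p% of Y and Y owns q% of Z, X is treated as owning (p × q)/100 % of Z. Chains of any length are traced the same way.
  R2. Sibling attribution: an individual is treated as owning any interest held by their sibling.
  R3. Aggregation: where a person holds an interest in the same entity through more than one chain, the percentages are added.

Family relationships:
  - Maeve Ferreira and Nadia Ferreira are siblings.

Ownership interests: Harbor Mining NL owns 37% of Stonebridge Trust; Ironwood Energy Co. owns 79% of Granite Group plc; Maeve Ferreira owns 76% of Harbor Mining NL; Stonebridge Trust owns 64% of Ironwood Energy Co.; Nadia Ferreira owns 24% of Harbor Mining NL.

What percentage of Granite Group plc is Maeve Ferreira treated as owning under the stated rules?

18.7072%

By sibling attribution (R2), Maeve Ferreira is treated as also owning Nadia Ferreira's interest in Harbor Mining NL, giving 76% + 24% = 100%.
Chain via Harbor Mining NL → Stonebridge Trust → Ironwood Energy Co. (R1): 100% × 37% × 64% × 79% = 18.7072% of Granite Group plc.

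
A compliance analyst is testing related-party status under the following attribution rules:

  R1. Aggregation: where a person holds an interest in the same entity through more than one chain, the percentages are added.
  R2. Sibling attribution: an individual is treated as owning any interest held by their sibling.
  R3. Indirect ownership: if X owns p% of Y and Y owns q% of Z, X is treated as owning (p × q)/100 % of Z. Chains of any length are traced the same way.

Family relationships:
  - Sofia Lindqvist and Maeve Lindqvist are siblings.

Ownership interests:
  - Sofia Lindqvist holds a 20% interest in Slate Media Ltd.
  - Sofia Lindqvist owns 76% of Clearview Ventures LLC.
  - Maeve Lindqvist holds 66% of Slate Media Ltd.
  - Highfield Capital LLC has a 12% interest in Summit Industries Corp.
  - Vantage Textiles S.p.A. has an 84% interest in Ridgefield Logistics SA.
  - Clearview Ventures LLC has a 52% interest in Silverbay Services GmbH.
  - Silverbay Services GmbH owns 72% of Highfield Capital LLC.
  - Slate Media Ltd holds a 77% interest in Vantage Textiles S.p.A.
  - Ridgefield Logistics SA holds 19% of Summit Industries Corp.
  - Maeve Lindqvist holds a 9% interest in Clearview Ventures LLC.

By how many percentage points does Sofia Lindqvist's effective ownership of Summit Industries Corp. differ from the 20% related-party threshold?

5.612408

By sibling attribution (R2), Sofia Lindqvist is treated as also owning Maeve Lindqvist's interest in Slate Media Ltd, giving 20% + 66% = 86%.
By sibling attribution (R2), Sofia Lindqvist is treated as also owning Maeve Lindqvist's interest in Clearview Ventures LLC, giving 76% + 9% = 85%.
Chain via Slate Media Ltd → Vantage Textiles S.p.A. → Ridgefield Logistics SA (R3): 86% × 77% × 84% × 19% = 10.568712% of Summit Industries Corp.
Chain via Clearview Ventures LLC → Silverbay Services GmbH → Highfield Capital LLC (R3): 85% × 52% × 72% × 12% = 3.81888% of Summit Industries Corp.
Aggregating (R1): 10.568712% + 3.81888% = 14.387592%.
14.387592% falls short of the 20% threshold by 5.612408 percentage points.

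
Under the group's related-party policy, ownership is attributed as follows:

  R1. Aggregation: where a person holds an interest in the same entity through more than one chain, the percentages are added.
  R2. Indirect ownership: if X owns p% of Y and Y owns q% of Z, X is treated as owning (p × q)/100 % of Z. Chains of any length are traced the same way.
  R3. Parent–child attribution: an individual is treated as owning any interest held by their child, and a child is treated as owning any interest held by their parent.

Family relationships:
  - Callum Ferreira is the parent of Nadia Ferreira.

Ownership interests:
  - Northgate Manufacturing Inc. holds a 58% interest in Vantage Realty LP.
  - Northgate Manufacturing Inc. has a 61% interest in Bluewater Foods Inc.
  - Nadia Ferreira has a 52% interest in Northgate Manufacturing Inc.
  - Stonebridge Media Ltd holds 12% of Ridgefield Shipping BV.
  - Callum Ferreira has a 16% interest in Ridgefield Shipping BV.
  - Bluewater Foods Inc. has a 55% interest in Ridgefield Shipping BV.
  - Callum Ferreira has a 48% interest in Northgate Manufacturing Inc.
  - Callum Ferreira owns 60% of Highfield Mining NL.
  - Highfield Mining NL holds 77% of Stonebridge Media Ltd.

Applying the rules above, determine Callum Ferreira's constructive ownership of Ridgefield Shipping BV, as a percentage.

By parent–child attribution (R3), Callum Ferreira is treated as also owning Nadia Ferreira's interest in Northgate Manufacturing Inc, giving 48% + 52% = 100%.
Chain via Northgate Manufacturing Inc. → Bluewater Foods Inc. (R2): 100% × 61% × 55% = 33.55% of Ridgefield Shipping BV.
Chain via Highfield Mining NL → Stonebridge Media Ltd (R2): 60% × 77% × 12% = 5.544% of Ridgefield Shipping BV.
Direct interest in Ridgefield Shipping BV: 16%.
Aggregating (R1): 33.55% + 5.544% + 16% = 55.094%.

55.094%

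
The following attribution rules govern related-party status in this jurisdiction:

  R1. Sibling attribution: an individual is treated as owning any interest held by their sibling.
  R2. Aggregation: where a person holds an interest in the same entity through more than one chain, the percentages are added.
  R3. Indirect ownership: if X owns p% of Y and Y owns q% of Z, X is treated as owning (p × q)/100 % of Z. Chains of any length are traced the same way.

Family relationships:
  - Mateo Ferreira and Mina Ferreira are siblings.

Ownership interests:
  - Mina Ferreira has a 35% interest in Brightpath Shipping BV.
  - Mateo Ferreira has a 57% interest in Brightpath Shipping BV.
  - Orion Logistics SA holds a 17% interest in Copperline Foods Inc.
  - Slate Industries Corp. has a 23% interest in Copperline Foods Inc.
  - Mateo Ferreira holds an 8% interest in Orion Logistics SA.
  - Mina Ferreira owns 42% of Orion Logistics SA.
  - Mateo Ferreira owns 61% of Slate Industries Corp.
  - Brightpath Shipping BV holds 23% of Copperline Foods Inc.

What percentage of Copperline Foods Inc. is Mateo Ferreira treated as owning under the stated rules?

43.69%

By sibling attribution (R1), Mateo Ferreira is treated as also owning Mina Ferreira's interest in Brightpath Shipping BV, giving 57% + 35% = 92%.
By sibling attribution (R1), Mateo Ferreira is treated as also owning Mina Ferreira's interest in Orion Logistics SA, giving 8% + 42% = 50%.
Chain via Slate Industries Corp. (R3): 61% × 23% = 14.03% of Copperline Foods Inc.
Chain via Brightpath Shipping BV (R3): 92% × 23% = 21.16% of Copperline Foods Inc.
Chain via Orion Logistics SA (R3): 50% × 17% = 8.5% of Copperline Foods Inc.
Aggregating (R2): 14.03% + 21.16% + 8.5% = 43.69%.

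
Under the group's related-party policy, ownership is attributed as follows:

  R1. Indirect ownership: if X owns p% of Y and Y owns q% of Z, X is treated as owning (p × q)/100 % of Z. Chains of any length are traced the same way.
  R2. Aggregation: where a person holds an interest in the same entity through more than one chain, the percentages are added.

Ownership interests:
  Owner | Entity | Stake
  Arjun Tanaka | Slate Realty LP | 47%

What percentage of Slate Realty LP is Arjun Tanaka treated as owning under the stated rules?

47%

Direct interest in Slate Realty LP: 47%.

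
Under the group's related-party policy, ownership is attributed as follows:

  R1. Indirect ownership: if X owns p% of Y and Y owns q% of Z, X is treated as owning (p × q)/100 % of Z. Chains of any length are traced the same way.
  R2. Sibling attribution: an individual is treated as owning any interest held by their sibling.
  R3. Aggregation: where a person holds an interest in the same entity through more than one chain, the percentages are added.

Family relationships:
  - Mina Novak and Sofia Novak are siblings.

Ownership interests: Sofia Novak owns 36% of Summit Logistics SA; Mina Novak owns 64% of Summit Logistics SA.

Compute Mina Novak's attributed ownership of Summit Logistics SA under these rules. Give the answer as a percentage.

100%

By sibling attribution (R2), Mina Novak is treated as also owning Sofia Novak's interest in Summit Logistics SA, giving 64% + 36% = 100%.
Direct interest in Summit Logistics SA: 100%.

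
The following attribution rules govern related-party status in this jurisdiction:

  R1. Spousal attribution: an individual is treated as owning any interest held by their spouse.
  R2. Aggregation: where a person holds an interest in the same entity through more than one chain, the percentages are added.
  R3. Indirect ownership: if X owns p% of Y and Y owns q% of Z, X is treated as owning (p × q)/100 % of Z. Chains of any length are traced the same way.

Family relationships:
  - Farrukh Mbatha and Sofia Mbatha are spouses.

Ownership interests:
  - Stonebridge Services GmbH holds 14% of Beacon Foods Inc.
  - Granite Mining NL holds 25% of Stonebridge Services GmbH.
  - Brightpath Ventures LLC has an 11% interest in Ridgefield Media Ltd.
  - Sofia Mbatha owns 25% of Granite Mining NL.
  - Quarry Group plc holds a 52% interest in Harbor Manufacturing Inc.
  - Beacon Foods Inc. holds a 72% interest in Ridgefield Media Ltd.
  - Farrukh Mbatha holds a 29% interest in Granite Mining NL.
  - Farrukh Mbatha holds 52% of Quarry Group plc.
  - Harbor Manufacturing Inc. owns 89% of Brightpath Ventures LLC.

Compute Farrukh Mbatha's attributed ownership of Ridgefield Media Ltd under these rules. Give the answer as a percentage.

4.008016%

By spousal attribution (R1), Farrukh Mbatha is treated as also owning Sofia Mbatha's interest in Granite Mining NL, giving 29% + 25% = 54%.
Chain via Granite Mining NL → Stonebridge Services GmbH → Beacon Foods Inc. (R3): 54% × 25% × 14% × 72% = 1.3608% of Ridgefield Media Ltd.
Chain via Quarry Group plc → Harbor Manufacturing Inc. → Brightpath Ventures LLC (R3): 52% × 52% × 89% × 11% = 2.647216% of Ridgefield Media Ltd.
Aggregating (R2): 1.3608% + 2.647216% = 4.008016%.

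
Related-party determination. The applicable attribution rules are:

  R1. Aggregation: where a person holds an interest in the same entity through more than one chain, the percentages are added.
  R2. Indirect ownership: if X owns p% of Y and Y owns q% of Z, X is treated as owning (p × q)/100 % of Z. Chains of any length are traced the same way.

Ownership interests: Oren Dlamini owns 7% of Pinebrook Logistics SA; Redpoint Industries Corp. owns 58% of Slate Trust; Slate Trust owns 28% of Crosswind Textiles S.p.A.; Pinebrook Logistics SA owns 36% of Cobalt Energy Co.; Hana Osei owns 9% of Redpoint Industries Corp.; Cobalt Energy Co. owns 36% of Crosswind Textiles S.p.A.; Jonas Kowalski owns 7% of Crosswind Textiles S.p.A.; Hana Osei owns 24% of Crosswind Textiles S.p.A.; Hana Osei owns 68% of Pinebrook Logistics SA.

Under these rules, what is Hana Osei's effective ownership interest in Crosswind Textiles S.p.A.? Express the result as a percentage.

Chain via Redpoint Industries Corp. → Slate Trust (R2): 9% × 58% × 28% = 1.4616% of Crosswind Textiles S.p.A.
Chain via Pinebrook Logistics SA → Cobalt Energy Co. (R2): 68% × 36% × 36% = 8.8128% of Crosswind Textiles S.p.A.
Direct interest in Crosswind Textiles S.p.A: 24%.
Aggregating (R1): 1.4616% + 8.8128% + 24% = 34.2744%.

34.2744%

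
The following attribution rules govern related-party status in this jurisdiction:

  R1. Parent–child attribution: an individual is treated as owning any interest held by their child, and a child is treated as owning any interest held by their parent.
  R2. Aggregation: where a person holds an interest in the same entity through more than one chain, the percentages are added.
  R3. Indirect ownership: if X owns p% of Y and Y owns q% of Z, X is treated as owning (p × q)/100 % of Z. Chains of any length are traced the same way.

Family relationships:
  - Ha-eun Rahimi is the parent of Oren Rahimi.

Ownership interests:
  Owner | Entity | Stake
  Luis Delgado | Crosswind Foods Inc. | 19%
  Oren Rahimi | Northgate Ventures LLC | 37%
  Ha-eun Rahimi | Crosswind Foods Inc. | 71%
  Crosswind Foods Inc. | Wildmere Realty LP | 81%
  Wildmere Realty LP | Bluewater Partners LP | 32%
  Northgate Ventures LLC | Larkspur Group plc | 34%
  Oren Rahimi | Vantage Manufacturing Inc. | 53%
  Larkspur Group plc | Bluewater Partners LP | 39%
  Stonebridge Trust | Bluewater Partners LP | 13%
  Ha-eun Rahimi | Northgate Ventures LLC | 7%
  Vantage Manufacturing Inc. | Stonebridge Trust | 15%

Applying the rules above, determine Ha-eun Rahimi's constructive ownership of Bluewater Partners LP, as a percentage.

By parent–child attribution (R1), Ha-eun Rahimi is treated as also owning Oren Rahimi's interest in Northgate Ventures LLC, giving 7% + 37% = 44%.
By parent–child attribution (R1), Ha-eun Rahimi is treated as owning Oren Rahimi's 53% interest in Vantage Manufacturing Inc.
Chain via Northgate Ventures LLC → Larkspur Group plc (R3): 44% × 34% × 39% = 5.8344% of Bluewater Partners LP.
Chain via Crosswind Foods Inc. → Wildmere Realty LP (R3): 71% × 81% × 32% = 18.4032% of Bluewater Partners LP.
Chain via Vantage Manufacturing Inc. → Stonebridge Trust (R3): 53% × 15% × 13% = 1.0335% of Bluewater Partners LP.
Aggregating (R2): 5.8344% + 18.4032% + 1.0335% = 25.2711%.

25.2711%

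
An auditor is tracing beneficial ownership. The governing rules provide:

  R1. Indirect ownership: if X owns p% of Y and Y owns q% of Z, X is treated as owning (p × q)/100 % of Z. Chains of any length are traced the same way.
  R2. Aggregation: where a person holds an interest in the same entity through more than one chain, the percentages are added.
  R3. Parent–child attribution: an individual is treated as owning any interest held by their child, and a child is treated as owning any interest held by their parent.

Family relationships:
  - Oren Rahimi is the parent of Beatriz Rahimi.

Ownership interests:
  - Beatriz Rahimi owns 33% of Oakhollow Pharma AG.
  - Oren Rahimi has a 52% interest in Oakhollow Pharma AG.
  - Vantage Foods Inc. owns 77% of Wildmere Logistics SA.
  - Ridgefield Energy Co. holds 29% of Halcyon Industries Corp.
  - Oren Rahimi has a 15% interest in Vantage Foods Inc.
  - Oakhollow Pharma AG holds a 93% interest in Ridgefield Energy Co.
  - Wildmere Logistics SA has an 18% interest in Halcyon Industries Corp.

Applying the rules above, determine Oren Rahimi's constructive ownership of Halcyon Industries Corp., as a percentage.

25.0035%

By parent–child attribution (R3), Oren Rahimi is treated as also owning Beatriz Rahimi's interest in Oakhollow Pharma AG, giving 52% + 33% = 85%.
Chain via Oakhollow Pharma AG → Ridgefield Energy Co. (R1): 85% × 93% × 29% = 22.9245% of Halcyon Industries Corp.
Chain via Vantage Foods Inc. → Wildmere Logistics SA (R1): 15% × 77% × 18% = 2.079% of Halcyon Industries Corp.
Aggregating (R2): 22.9245% + 2.079% = 25.0035%.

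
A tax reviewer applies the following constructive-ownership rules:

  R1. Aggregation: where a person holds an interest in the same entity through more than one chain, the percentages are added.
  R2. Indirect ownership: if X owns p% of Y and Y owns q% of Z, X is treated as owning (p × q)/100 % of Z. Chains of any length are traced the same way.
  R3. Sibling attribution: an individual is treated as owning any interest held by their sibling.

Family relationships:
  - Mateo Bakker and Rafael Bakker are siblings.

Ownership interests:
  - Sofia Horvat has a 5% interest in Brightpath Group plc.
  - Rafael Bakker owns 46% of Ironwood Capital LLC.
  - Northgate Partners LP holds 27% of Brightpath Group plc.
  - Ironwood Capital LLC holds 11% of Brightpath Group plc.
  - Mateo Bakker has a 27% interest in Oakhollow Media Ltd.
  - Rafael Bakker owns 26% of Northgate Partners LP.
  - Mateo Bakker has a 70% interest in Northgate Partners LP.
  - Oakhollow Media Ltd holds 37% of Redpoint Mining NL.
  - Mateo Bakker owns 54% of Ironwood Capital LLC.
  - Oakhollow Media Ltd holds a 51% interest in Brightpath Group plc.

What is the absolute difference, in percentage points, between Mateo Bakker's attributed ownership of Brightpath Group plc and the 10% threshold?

40.69

By sibling attribution (R3), Mateo Bakker is treated as also owning Rafael Bakker's interest in Northgate Partners LP, giving 70% + 26% = 96%.
By sibling attribution (R3), Mateo Bakker is treated as also owning Rafael Bakker's interest in Ironwood Capital LLC, giving 54% + 46% = 100%.
Chain via Northgate Partners LP (R2): 96% × 27% = 25.92% of Brightpath Group plc.
Chain via Oakhollow Media Ltd (R2): 27% × 51% = 13.77% of Brightpath Group plc.
Chain via Ironwood Capital LLC (R2): 100% × 11% = 11% of Brightpath Group plc.
Aggregating (R1): 25.92% + 13.77% + 11% = 50.69%.
50.69% exceeds the 10% threshold by 40.69 percentage points.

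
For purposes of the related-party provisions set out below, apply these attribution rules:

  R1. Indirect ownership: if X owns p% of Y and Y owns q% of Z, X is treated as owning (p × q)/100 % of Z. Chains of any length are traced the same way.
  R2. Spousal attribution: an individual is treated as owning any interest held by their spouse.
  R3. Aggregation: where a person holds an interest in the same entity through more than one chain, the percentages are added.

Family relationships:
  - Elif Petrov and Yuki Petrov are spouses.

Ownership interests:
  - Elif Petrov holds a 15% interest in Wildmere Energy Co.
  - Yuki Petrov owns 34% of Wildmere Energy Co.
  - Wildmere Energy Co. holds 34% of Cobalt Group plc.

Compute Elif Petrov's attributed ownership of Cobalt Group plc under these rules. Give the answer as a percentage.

By spousal attribution (R2), Elif Petrov is treated as also owning Yuki Petrov's interest in Wildmere Energy Co, giving 15% + 34% = 49%.
Chain via Wildmere Energy Co. (R1): 49% × 34% = 16.66% of Cobalt Group plc.

16.66%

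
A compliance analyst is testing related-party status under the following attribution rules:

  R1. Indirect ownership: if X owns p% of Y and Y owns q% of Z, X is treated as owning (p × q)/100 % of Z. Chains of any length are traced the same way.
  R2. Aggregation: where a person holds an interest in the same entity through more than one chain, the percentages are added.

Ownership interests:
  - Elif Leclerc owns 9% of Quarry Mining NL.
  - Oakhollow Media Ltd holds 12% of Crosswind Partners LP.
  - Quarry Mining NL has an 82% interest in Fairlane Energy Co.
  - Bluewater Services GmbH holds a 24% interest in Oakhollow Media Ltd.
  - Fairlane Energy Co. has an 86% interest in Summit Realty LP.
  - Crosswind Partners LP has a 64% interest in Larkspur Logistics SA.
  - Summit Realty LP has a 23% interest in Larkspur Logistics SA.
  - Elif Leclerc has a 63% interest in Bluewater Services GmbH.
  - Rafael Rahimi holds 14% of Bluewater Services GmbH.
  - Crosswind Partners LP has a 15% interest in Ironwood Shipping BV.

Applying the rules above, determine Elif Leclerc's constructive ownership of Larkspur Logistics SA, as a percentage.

2.62098%

Chain via Bluewater Services GmbH → Oakhollow Media Ltd → Crosswind Partners LP (R1): 63% × 24% × 12% × 64% = 1.161216% of Larkspur Logistics SA.
Chain via Quarry Mining NL → Fairlane Energy Co. → Summit Realty LP (R1): 9% × 82% × 86% × 23% = 1.459764% of Larkspur Logistics SA.
Aggregating (R2): 1.161216% + 1.459764% = 2.62098%.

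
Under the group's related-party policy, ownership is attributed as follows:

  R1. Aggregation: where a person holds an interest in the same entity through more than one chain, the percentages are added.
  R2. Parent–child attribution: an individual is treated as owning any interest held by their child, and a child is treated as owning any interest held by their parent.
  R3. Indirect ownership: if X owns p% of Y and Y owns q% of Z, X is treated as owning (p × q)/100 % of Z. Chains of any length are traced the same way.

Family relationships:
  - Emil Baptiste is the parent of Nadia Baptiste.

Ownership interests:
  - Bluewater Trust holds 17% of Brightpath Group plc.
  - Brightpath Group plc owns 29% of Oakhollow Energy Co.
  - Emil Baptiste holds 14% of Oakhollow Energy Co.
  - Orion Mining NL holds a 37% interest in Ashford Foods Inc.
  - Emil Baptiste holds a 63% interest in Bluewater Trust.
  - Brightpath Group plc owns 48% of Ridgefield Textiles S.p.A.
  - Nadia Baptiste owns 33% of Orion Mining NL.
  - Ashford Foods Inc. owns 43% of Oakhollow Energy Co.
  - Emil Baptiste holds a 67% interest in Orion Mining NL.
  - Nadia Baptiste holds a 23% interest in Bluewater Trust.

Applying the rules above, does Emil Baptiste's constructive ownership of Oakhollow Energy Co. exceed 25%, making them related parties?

By parent–child attribution (R2), Emil Baptiste is treated as also owning Nadia Baptiste's interest in Bluewater Trust, giving 63% + 23% = 86%.
By parent–child attribution (R2), Emil Baptiste is treated as also owning Nadia Baptiste's interest in Orion Mining NL, giving 67% + 33% = 100%.
Chain via Bluewater Trust → Brightpath Group plc (R3): 86% × 17% × 29% = 4.2398% of Oakhollow Energy Co.
Chain via Orion Mining NL → Ashford Foods Inc. (R3): 100% × 37% × 43% = 15.91% of Oakhollow Energy Co.
Direct interest in Oakhollow Energy Co: 14%.
Aggregating (R1): 4.2398% + 15.91% + 14% = 34.1498%.
34.1498% exceeds the 25% threshold, so Emil is a related party to Oakhollow Energy Co.

Yes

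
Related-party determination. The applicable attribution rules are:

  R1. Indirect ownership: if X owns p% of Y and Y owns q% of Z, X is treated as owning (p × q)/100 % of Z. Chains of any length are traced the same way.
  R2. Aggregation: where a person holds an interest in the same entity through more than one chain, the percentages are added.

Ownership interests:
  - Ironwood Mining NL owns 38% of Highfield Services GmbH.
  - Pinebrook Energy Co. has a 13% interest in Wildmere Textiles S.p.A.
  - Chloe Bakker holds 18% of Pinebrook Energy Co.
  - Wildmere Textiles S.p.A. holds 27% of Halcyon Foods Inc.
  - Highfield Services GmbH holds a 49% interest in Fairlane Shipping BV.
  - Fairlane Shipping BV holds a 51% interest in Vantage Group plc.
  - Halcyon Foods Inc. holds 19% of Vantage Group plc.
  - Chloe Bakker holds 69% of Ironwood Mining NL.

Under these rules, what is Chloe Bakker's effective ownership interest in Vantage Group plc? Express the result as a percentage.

Chain via Ironwood Mining NL → Highfield Services GmbH → Fairlane Shipping BV (R1): 69% × 38% × 49% × 51% = 6.552378% of Vantage Group plc.
Chain via Pinebrook Energy Co. → Wildmere Textiles S.p.A. → Halcyon Foods Inc. (R1): 18% × 13% × 27% × 19% = 0.120042% of Vantage Group plc.
Aggregating (R2): 6.552378% + 0.120042% = 6.67242%.

6.67242%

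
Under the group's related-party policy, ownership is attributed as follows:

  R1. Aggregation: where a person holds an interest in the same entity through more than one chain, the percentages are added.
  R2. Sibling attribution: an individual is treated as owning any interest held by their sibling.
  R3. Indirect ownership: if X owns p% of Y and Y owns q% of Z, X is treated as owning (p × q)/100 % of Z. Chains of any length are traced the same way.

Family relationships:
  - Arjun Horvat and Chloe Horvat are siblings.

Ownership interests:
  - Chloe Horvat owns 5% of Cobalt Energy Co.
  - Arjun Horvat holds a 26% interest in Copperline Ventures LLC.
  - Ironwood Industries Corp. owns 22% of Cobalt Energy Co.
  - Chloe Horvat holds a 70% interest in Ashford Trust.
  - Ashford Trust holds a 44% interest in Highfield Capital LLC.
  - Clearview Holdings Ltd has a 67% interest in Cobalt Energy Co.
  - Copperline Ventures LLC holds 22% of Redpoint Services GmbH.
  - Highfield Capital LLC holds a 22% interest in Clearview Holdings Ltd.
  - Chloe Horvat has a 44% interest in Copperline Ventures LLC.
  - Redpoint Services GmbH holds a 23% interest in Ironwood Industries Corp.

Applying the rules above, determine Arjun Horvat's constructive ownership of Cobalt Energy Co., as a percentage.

By sibling attribution (R2), Arjun Horvat is treated as also owning Chloe Horvat's interest in Copperline Ventures LLC, giving 26% + 44% = 70%.
By sibling attribution (R2), Arjun Horvat is treated as owning Chloe Horvat's 70% interest in Ashford Trust.
By sibling attribution (R2), Arjun Horvat is treated as owning Chloe Horvat's 5% interest in Cobalt Energy Co.
Chain via Copperline Ventures LLC → Redpoint Services GmbH → Ironwood Industries Corp. (R3): 70% × 22% × 23% × 22% = 0.77924% of Cobalt Energy Co.
Chain via Ashford Trust → Highfield Capital LLC → Clearview Holdings Ltd (R3): 70% × 44% × 22% × 67% = 4.53992% of Cobalt Energy Co.
Direct interest in Cobalt Energy Co: 5%.
Aggregating (R1): 0.77924% + 4.53992% + 5% = 10.31916%.

10.31916%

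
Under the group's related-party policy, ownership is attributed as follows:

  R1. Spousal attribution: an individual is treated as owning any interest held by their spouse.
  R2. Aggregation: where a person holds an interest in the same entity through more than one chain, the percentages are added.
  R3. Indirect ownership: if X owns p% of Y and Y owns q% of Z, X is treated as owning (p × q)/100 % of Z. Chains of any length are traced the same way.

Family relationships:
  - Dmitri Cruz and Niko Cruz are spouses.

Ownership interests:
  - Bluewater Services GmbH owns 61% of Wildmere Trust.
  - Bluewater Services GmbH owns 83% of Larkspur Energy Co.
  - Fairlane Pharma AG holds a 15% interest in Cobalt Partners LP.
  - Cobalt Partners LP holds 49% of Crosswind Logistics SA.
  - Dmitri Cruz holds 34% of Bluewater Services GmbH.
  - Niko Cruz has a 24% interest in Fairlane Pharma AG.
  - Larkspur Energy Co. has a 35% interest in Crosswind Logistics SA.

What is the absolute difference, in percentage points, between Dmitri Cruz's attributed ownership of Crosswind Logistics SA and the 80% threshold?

By spousal attribution (R1), Dmitri Cruz is treated as owning Niko Cruz's 24% interest in Fairlane Pharma AG.
Chain via Bluewater Services GmbH → Larkspur Energy Co. (R3): 34% × 83% × 35% = 9.877% of Crosswind Logistics SA.
Chain via Fairlane Pharma AG → Cobalt Partners LP (R3): 24% × 15% × 49% = 1.764% of Crosswind Logistics SA.
Aggregating (R2): 9.877% + 1.764% = 11.641%.
11.641% falls short of the 80% threshold by 68.359 percentage points.

68.359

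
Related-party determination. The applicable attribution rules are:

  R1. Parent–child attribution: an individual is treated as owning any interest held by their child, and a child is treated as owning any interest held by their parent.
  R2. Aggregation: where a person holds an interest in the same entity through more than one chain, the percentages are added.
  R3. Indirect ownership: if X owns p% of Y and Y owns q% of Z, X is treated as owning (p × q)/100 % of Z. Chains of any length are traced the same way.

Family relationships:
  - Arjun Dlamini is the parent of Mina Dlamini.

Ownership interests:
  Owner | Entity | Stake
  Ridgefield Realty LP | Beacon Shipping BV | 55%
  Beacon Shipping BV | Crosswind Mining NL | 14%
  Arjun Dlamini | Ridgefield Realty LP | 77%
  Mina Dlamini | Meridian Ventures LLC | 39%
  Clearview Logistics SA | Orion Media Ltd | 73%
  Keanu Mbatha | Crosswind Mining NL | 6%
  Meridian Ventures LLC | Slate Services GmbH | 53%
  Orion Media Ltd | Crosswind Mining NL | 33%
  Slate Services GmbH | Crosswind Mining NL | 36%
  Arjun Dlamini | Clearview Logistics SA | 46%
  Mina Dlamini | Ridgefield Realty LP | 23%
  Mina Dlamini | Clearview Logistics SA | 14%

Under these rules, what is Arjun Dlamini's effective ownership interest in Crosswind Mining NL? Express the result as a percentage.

By parent–child attribution (R1), Arjun Dlamini is treated as also owning Mina Dlamini's interest in Clearview Logistics SA, giving 46% + 14% = 60%.
By parent–child attribution (R1), Arjun Dlamini is treated as also owning Mina Dlamini's interest in Ridgefield Realty LP, giving 77% + 23% = 100%.
By parent–child attribution (R1), Arjun Dlamini is treated as owning Mina Dlamini's 39% interest in Meridian Ventures LLC.
Chain via Clearview Logistics SA → Orion Media Ltd (R3): 60% × 73% × 33% = 14.454% of Crosswind Mining NL.
Chain via Ridgefield Realty LP → Beacon Shipping BV (R3): 100% × 55% × 14% = 7.7% of Crosswind Mining NL.
Chain via Meridian Ventures LLC → Slate Services GmbH (R3): 39% × 53% × 36% = 7.4412% of Crosswind Mining NL.
Aggregating (R2): 14.454% + 7.7% + 7.4412% = 29.5952%.

29.5952%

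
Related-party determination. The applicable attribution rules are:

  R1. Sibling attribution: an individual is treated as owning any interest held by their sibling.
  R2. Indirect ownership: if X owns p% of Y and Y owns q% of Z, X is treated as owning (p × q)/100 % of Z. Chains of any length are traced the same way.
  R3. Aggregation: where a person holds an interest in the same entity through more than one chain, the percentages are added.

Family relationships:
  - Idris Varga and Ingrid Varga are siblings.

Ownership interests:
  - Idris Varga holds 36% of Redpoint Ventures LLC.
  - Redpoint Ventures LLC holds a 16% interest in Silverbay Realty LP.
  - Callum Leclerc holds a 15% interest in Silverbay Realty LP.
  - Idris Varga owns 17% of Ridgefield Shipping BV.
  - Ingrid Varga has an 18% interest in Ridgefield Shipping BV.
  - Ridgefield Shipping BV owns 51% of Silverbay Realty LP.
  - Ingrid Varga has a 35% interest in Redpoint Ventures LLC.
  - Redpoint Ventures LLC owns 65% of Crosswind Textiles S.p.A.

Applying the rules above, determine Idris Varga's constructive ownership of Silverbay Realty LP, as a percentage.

By sibling attribution (R1), Idris Varga is treated as also owning Ingrid Varga's interest in Redpoint Ventures LLC, giving 36% + 35% = 71%.
By sibling attribution (R1), Idris Varga is treated as also owning Ingrid Varga's interest in Ridgefield Shipping BV, giving 17% + 18% = 35%.
Chain via Redpoint Ventures LLC (R2): 71% × 16% = 11.36% of Silverbay Realty LP.
Chain via Ridgefield Shipping BV (R2): 35% × 51% = 17.85% of Silverbay Realty LP.
Aggregating (R3): 11.36% + 17.85% = 29.21%.

29.21%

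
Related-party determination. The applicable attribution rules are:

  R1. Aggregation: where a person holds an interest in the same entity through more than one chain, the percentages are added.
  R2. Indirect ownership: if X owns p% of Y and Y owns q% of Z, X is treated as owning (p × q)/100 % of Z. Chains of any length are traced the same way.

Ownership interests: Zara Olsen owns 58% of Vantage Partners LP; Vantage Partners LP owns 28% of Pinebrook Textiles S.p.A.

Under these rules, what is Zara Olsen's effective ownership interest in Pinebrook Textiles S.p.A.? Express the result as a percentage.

Chain via Vantage Partners LP (R2): 58% × 28% = 16.24% of Pinebrook Textiles S.p.A.

16.24%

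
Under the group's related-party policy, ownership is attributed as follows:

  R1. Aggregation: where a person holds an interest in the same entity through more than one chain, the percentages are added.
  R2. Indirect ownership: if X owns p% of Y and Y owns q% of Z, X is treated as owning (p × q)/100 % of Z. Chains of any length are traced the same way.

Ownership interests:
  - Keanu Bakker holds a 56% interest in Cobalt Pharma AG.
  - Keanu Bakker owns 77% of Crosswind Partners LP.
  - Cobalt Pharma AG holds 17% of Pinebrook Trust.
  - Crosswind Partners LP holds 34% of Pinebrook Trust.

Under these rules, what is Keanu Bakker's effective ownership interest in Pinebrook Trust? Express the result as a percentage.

Chain via Cobalt Pharma AG (R2): 56% × 17% = 9.52% of Pinebrook Trust.
Chain via Crosswind Partners LP (R2): 77% × 34% = 26.18% of Pinebrook Trust.
Aggregating (R1): 9.52% + 26.18% = 35.7%.

35.7%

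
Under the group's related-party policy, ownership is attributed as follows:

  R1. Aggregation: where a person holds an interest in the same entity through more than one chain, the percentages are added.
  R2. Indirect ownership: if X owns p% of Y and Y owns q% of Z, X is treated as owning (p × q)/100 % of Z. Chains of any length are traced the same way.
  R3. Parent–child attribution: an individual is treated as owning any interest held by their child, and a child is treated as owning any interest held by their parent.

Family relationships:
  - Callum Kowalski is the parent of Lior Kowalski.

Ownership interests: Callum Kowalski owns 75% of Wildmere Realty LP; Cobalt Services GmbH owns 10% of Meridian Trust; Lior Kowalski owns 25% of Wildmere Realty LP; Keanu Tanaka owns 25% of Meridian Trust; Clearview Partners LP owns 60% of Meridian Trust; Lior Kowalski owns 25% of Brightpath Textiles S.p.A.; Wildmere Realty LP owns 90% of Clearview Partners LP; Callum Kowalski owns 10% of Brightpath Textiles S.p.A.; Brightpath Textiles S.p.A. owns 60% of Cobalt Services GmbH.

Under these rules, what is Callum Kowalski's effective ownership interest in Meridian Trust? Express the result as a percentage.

56.1%

By parent–child attribution (R3), Callum Kowalski is treated as also owning Lior Kowalski's interest in Brightpath Textiles S.p.A, giving 10% + 25% = 35%.
By parent–child attribution (R3), Callum Kowalski is treated as also owning Lior Kowalski's interest in Wildmere Realty LP, giving 75% + 25% = 100%.
Chain via Brightpath Textiles S.p.A. → Cobalt Services GmbH (R2): 35% × 60% × 10% = 2.1% of Meridian Trust.
Chain via Wildmere Realty LP → Clearview Partners LP (R2): 100% × 90% × 60% = 54% of Meridian Trust.
Aggregating (R1): 2.1% + 54% = 56.1%.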